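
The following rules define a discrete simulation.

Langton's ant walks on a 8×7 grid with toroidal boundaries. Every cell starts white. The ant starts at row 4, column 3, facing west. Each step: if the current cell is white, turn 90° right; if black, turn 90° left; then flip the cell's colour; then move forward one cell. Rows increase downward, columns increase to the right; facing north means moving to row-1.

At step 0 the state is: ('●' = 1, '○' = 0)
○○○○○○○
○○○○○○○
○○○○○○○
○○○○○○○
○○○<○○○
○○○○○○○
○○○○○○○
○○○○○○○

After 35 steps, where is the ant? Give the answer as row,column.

4,6

0) ○○○○○○○
○○○○○○○
○○○○○○○
○○○○○○○
○○○<○○○
○○○○○○○
○○○○○○○
○○○○○○○
1) ○○○○○○○
○○○○○○○
○○○○○○○
○○○^○○○
○○○●○○○
○○○○○○○
○○○○○○○
○○○○○○○
2) ○○○○○○○
○○○○○○○
○○○○○○○
○○○●>○○
○○○●○○○
○○○○○○○
○○○○○○○
○○○○○○○
3) ○○○○○○○
○○○○○○○
○○○○○○○
○○○●●○○
○○○●v○○
○○○○○○○
○○○○○○○
○○○○○○○
4) ○○○○○○○
○○○○○○○
○○○○○○○
○○○●●○○
○○○<●○○
○○○○○○○
○○○○○○○
○○○○○○○
5) ○○○○○○○
○○○○○○○
○○○○○○○
○○○●●○○
○○○○●○○
○○○v○○○
○○○○○○○
○○○○○○○
6) ○○○○○○○
○○○○○○○
○○○○○○○
○○○●●○○
○○○○●○○
○○<●○○○
○○○○○○○
○○○○○○○
7) ○○○○○○○
○○○○○○○
○○○○○○○
○○○●●○○
○○^○●○○
○○●●○○○
○○○○○○○
○○○○○○○
8) ○○○○○○○
○○○○○○○
○○○○○○○
○○○●●○○
○○●>●○○
○○●●○○○
○○○○○○○
○○○○○○○
9) ○○○○○○○
○○○○○○○
○○○○○○○
○○○●●○○
○○●●●○○
○○●v○○○
○○○○○○○
○○○○○○○
10) ○○○○○○○
○○○○○○○
○○○○○○○
○○○●●○○
○○●●●○○
○○●○>○○
○○○○○○○
○○○○○○○
11) ○○○○○○○
○○○○○○○
○○○○○○○
○○○●●○○
○○●●●○○
○○●○●○○
○○○○v○○
○○○○○○○
12) ○○○○○○○
○○○○○○○
○○○○○○○
○○○●●○○
○○●●●○○
○○●○●○○
○○○<●○○
○○○○○○○
13) ○○○○○○○
○○○○○○○
○○○○○○○
○○○●●○○
○○●●●○○
○○●^●○○
○○○●●○○
○○○○○○○
14) ○○○○○○○
○○○○○○○
○○○○○○○
○○○●●○○
○○●●●○○
○○●●>○○
○○○●●○○
○○○○○○○
15) ○○○○○○○
○○○○○○○
○○○○○○○
○○○●●○○
○○●●^○○
○○●●○○○
○○○●●○○
○○○○○○○
16) ○○○○○○○
○○○○○○○
○○○○○○○
○○○●●○○
○○●<○○○
○○●●○○○
○○○●●○○
○○○○○○○
17) ○○○○○○○
○○○○○○○
○○○○○○○
○○○●●○○
○○●○○○○
○○●v○○○
○○○●●○○
○○○○○○○
18) ○○○○○○○
○○○○○○○
○○○○○○○
○○○●●○○
○○●○○○○
○○●○>○○
○○○●●○○
○○○○○○○
19) ○○○○○○○
○○○○○○○
○○○○○○○
○○○●●○○
○○●○○○○
○○●○●○○
○○○●v○○
○○○○○○○
20) ○○○○○○○
○○○○○○○
○○○○○○○
○○○●●○○
○○●○○○○
○○●○●○○
○○○●○>○
○○○○○○○
21) ○○○○○○○
○○○○○○○
○○○○○○○
○○○●●○○
○○●○○○○
○○●○●○○
○○○●○●○
○○○○○v○
22) ○○○○○○○
○○○○○○○
○○○○○○○
○○○●●○○
○○●○○○○
○○●○●○○
○○○●○●○
○○○○<●○
23) ○○○○○○○
○○○○○○○
○○○○○○○
○○○●●○○
○○●○○○○
○○●○●○○
○○○●^●○
○○○○●●○
24) ○○○○○○○
○○○○○○○
○○○○○○○
○○○●●○○
○○●○○○○
○○●○●○○
○○○●●>○
○○○○●●○
25) ○○○○○○○
○○○○○○○
○○○○○○○
○○○●●○○
○○●○○○○
○○●○●^○
○○○●●○○
○○○○●●○
26) ○○○○○○○
○○○○○○○
○○○○○○○
○○○●●○○
○○●○○○○
○○●○●●>
○○○●●○○
○○○○●●○
27) ○○○○○○○
○○○○○○○
○○○○○○○
○○○●●○○
○○●○○○○
○○●○●●●
○○○●●○v
○○○○●●○
28) ○○○○○○○
○○○○○○○
○○○○○○○
○○○●●○○
○○●○○○○
○○●○●●●
○○○●●<●
○○○○●●○
29) ○○○○○○○
○○○○○○○
○○○○○○○
○○○●●○○
○○●○○○○
○○●○●^●
○○○●●●●
○○○○●●○
30) ○○○○○○○
○○○○○○○
○○○○○○○
○○○●●○○
○○●○○○○
○○●○<○●
○○○●●●●
○○○○●●○
31) ○○○○○○○
○○○○○○○
○○○○○○○
○○○●●○○
○○●○○○○
○○●○○○●
○○○●v●●
○○○○●●○
32) ○○○○○○○
○○○○○○○
○○○○○○○
○○○●●○○
○○●○○○○
○○●○○○●
○○○●○>●
○○○○●●○
33) ○○○○○○○
○○○○○○○
○○○○○○○
○○○●●○○
○○●○○○○
○○●○○^●
○○○●○○●
○○○○●●○
34) ○○○○○○○
○○○○○○○
○○○○○○○
○○○●●○○
○○●○○○○
○○●○○●>
○○○●○○●
○○○○●●○
35) ○○○○○○○
○○○○○○○
○○○○○○○
○○○●●○○
○○●○○○^
○○●○○●○
○○○●○○●
○○○○●●○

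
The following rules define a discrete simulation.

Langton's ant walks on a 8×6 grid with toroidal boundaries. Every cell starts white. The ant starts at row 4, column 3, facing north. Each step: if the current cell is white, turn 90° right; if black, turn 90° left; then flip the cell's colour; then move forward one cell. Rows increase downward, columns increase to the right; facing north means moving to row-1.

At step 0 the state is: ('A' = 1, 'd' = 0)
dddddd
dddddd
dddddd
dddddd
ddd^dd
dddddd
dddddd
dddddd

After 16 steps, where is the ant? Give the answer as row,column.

step 0: dddddd
dddddd
dddddd
dddddd
ddd^dd
dddddd
dddddd
dddddd
step 1: dddddd
dddddd
dddddd
dddddd
dddA>d
dddddd
dddddd
dddddd
step 2: dddddd
dddddd
dddddd
dddddd
dddAAd
ddddvd
dddddd
dddddd
step 3: dddddd
dddddd
dddddd
dddddd
dddAAd
ddd<Ad
dddddd
dddddd
step 4: dddddd
dddddd
dddddd
dddddd
ddd^Ad
dddAAd
dddddd
dddddd
step 5: dddddd
dddddd
dddddd
dddddd
dd<dAd
dddAAd
dddddd
dddddd
step 6: dddddd
dddddd
dddddd
dd^ddd
ddAdAd
dddAAd
dddddd
dddddd
step 7: dddddd
dddddd
dddddd
ddA>dd
ddAdAd
dddAAd
dddddd
dddddd
step 8: dddddd
dddddd
dddddd
ddAAdd
ddAvAd
dddAAd
dddddd
dddddd
step 9: dddddd
dddddd
dddddd
ddAAdd
dd<AAd
dddAAd
dddddd
dddddd
step 10: dddddd
dddddd
dddddd
ddAAdd
dddAAd
ddvAAd
dddddd
dddddd
step 11: dddddd
dddddd
dddddd
ddAAdd
dddAAd
d<AAAd
dddddd
dddddd
step 12: dddddd
dddddd
dddddd
ddAAdd
d^dAAd
dAAAAd
dddddd
dddddd
step 13: dddddd
dddddd
dddddd
ddAAdd
dA>AAd
dAAAAd
dddddd
dddddd
step 14: dddddd
dddddd
dddddd
ddAAdd
dAAAAd
dAvAAd
dddddd
dddddd
step 15: dddddd
dddddd
dddddd
ddAAdd
dAAAAd
dAd>Ad
dddddd
dddddd
step 16: dddddd
dddddd
dddddd
ddAAdd
dAA^Ad
dAddAd
dddddd
dddddd

4,3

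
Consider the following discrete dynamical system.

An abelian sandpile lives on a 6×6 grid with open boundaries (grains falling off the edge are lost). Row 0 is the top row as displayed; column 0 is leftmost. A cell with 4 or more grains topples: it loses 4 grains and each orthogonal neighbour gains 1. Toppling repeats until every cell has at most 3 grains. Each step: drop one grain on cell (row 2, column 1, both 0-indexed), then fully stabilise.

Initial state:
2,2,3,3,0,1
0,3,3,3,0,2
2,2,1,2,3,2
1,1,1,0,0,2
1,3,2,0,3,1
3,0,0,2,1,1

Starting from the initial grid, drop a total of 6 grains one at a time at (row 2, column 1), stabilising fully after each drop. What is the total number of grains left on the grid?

gen 0: 2,2,3,3,0,1
0,3,3,3,0,2
2,2,1,2,3,2
1,1,1,0,0,2
1,3,2,0,3,1
3,0,0,2,1,1
gen 1: 2,2,3,3,0,1
0,3,3,3,0,2
2,3,1,2,3,2
1,1,1,0,0,2
1,3,2,0,3,1
3,0,0,2,1,1
gen 2: 3,0,2,1,1,1
1,2,2,1,1,2
3,1,3,3,3,2
1,2,1,0,0,2
1,3,2,0,3,1
3,0,0,2,1,1
gen 3: 3,0,2,1,1,1
1,2,2,1,1,2
3,2,3,3,3,2
1,2,1,0,0,2
1,3,2,0,3,1
3,0,0,2,1,1
gen 4: 3,0,2,1,1,1
1,2,2,1,1,2
3,3,3,3,3,2
1,2,1,0,0,2
1,3,2,0,3,1
3,0,0,2,1,1
gen 5: 3,0,2,1,1,1
2,3,3,2,2,2
0,2,1,1,0,3
2,3,2,1,1,2
1,3,2,0,3,1
3,0,0,2,1,1
gen 6: 3,0,2,1,1,1
2,3,3,2,2,2
0,3,1,1,0,3
2,3,2,1,1,2
1,3,2,0,3,1
3,0,0,2,1,1

58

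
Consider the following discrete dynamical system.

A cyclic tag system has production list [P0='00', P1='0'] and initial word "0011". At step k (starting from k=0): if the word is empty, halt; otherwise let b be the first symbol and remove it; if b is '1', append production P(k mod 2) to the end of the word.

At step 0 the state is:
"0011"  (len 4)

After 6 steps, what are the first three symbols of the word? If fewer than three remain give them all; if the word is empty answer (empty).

0

step 0: "0011"  (len 4)
step 1: "011"  (len 3)
step 2: "11"  (len 2)
step 3: "100"  (len 3)
step 4: "000"  (len 3)
step 5: "00"  (len 2)
step 6: "0"  (len 1)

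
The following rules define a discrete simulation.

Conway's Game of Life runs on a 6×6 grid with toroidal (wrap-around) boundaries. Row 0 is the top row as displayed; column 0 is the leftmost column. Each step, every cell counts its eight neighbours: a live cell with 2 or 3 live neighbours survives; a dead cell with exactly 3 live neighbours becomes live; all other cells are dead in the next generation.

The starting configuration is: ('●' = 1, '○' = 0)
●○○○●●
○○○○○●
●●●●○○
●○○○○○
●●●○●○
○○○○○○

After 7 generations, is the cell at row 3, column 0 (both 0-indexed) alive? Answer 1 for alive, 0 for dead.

1

t=0: ●○○○●●
○○○○○●
●●●●○○
●○○○○○
●●●○●○
○○○○○○
t=1: ●○○○●●
○○●●○○
●●●○○●
○○○○○○
●●○○○●
○○○●●○
t=2: ○○●○○●
○○●●○○
●●●●○○
○○●○○○
●○○○●●
○●○●○○
t=3: ○●○○●○
●○○○●○
○○○○○○
○○●○●○
●●●●●●
○●●●○○
t=4: ●●○○●●
○○○○○●
○○○●○●
●○●○●○
●○○○○●
○○○○○○
t=5: ●○○○●●
○○○○○○
●○○●○●
●●○●●○
●●○○○●
○●○○●○
t=6: ●○○○●●
○○○○○○
●●●●○●
○○○●○○
○○○●○○
○●○○●○
t=7: ●○○○●●
○○●●○○
●●●●●○
●●○●○○
○○●●●○
●○○●●○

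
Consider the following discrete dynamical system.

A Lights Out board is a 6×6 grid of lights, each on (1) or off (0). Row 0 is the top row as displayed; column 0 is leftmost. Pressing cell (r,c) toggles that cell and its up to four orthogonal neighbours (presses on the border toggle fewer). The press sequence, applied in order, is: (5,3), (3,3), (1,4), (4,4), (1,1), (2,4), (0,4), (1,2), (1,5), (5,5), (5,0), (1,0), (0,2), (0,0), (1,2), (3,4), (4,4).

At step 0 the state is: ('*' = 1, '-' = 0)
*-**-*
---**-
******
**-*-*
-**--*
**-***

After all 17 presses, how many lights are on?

0) *-**-*
---**-
******
**-*-*
-**--*
**-***
1) *-**-*
---**-
******
**-*-*
-***-*
***--*
2) *-**-*
---**-
***-**
***-**
-**--*
***--*
3) *-****
-----*
***--*
***-**
-**--*
***--*
4) *-****
-----*
***--*
***--*
-****-
***-**
5) ******
***--*
*-*--*
***--*
-****-
***-**
6) ******
***-**
*-***-
***-**
-****-
***-**
7) ***---
***--*
*-***-
***-**
-****-
***-**
8) **----
*--*-*
*--**-
***-**
-****-
***-**
9) **---*
*--**-
*--***
***-**
-****-
***-**
10) **---*
*--**-
*--***
***-**
-*****
***---
11) **---*
*--**-
*--***
***-**
******
--*---
12) -*---*
-*-**-
---***
***-**
******
--*---
13) --**-*
-****-
---***
***-**
******
--*---
14) ****-*
*****-
---***
***-**
******
--*---
15) **-*-*
*---*-
--****
***-**
******
--*---
16) **-*-*
*---*-
--**-*
****--
****-*
--*---
17) **-*-*
*---*-
--**-*
*****-
***-*-
--*-*-

20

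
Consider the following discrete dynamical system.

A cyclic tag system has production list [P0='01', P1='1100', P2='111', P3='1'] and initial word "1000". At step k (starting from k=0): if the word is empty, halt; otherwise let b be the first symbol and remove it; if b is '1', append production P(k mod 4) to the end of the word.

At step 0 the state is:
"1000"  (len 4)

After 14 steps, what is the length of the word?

10

step 0: "1000"  (len 4)
step 1: "00001"  (len 5)
step 2: "0001"  (len 4)
step 3: "001"  (len 3)
step 4: "01"  (len 2)
step 5: "1"  (len 1)
step 6: "1100"  (len 4)
step 7: "100111"  (len 6)
step 8: "001111"  (len 6)
step 9: "01111"  (len 5)
step 10: "1111"  (len 4)
step 11: "111111"  (len 6)
step 12: "111111"  (len 6)
step 13: "1111101"  (len 7)
step 14: "1111011100"  (len 10)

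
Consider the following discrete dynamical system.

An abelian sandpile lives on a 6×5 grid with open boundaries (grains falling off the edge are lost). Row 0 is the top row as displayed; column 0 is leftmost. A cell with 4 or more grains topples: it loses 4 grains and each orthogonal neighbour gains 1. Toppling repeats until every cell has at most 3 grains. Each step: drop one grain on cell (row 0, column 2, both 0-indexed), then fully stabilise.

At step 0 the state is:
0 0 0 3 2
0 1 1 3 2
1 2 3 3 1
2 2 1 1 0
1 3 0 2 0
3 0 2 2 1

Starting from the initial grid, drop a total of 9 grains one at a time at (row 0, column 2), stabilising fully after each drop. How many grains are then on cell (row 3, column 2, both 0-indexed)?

0) 0 0 0 3 2
0 1 1 3 2
1 2 3 3 1
2 2 1 1 0
1 3 0 2 0
3 0 2 2 1
1) 0 0 1 3 2
0 1 1 3 2
1 2 3 3 1
2 2 1 1 0
1 3 0 2 0
3 0 2 2 1
2) 0 0 2 3 2
0 1 1 3 2
1 2 3 3 1
2 2 1 1 0
1 3 0 2 0
3 0 2 2 1
3) 0 0 3 3 2
0 1 1 3 2
1 2 3 3 1
2 2 1 1 0
1 3 0 2 0
3 0 2 2 1
4) 0 1 2 1 3
0 2 0 2 3
1 3 1 1 2
2 2 2 2 0
1 3 0 2 0
3 0 2 2 1
5) 0 1 3 1 3
0 2 0 2 3
1 3 1 1 2
2 2 2 2 0
1 3 0 2 0
3 0 2 2 1
6) 0 2 0 2 3
0 2 1 2 3
1 3 1 1 2
2 2 2 2 0
1 3 0 2 0
3 0 2 2 1
7) 0 2 1 2 3
0 2 1 2 3
1 3 1 1 2
2 2 2 2 0
1 3 0 2 0
3 0 2 2 1
8) 0 2 2 2 3
0 2 1 2 3
1 3 1 1 2
2 2 2 2 0
1 3 0 2 0
3 0 2 2 1
9) 0 2 3 2 3
0 2 1 2 3
1 3 1 1 2
2 2 2 2 0
1 3 0 2 0
3 0 2 2 1

2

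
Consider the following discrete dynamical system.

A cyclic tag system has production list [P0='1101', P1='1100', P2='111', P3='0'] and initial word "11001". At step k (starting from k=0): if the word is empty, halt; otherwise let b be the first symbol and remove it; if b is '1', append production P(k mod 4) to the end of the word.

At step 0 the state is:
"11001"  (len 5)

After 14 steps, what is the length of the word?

25

[0] "11001"  (len 5)
[1] "10011101"  (len 8)
[2] "00111011100"  (len 11)
[3] "0111011100"  (len 10)
[4] "111011100"  (len 9)
[5] "110111001101"  (len 12)
[6] "101110011011100"  (len 15)
[7] "01110011011100111"  (len 17)
[8] "1110011011100111"  (len 16)
[9] "1100110111001111101"  (len 19)
[10] "1001101110011111011100"  (len 22)
[11] "001101110011111011100111"  (len 24)
[12] "01101110011111011100111"  (len 23)
[13] "1101110011111011100111"  (len 22)
[14] "1011100111110111001111100"  (len 25)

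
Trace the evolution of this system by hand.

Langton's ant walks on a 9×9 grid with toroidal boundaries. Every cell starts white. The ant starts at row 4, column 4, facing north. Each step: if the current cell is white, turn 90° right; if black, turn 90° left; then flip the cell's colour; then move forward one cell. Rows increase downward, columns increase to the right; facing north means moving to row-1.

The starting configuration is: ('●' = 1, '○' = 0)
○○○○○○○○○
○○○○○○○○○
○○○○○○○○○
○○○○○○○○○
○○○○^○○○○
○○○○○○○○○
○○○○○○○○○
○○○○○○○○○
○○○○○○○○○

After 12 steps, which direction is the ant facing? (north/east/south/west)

north

k=0  ○○○○○○○○○
○○○○○○○○○
○○○○○○○○○
○○○○○○○○○
○○○○^○○○○
○○○○○○○○○
○○○○○○○○○
○○○○○○○○○
○○○○○○○○○
k=1  ○○○○○○○○○
○○○○○○○○○
○○○○○○○○○
○○○○○○○○○
○○○○●>○○○
○○○○○○○○○
○○○○○○○○○
○○○○○○○○○
○○○○○○○○○
k=2  ○○○○○○○○○
○○○○○○○○○
○○○○○○○○○
○○○○○○○○○
○○○○●●○○○
○○○○○v○○○
○○○○○○○○○
○○○○○○○○○
○○○○○○○○○
k=3  ○○○○○○○○○
○○○○○○○○○
○○○○○○○○○
○○○○○○○○○
○○○○●●○○○
○○○○<●○○○
○○○○○○○○○
○○○○○○○○○
○○○○○○○○○
k=4  ○○○○○○○○○
○○○○○○○○○
○○○○○○○○○
○○○○○○○○○
○○○○^●○○○
○○○○●●○○○
○○○○○○○○○
○○○○○○○○○
○○○○○○○○○
k=5  ○○○○○○○○○
○○○○○○○○○
○○○○○○○○○
○○○○○○○○○
○○○<○●○○○
○○○○●●○○○
○○○○○○○○○
○○○○○○○○○
○○○○○○○○○
k=6  ○○○○○○○○○
○○○○○○○○○
○○○○○○○○○
○○○^○○○○○
○○○●○●○○○
○○○○●●○○○
○○○○○○○○○
○○○○○○○○○
○○○○○○○○○
k=7  ○○○○○○○○○
○○○○○○○○○
○○○○○○○○○
○○○●>○○○○
○○○●○●○○○
○○○○●●○○○
○○○○○○○○○
○○○○○○○○○
○○○○○○○○○
k=8  ○○○○○○○○○
○○○○○○○○○
○○○○○○○○○
○○○●●○○○○
○○○●v●○○○
○○○○●●○○○
○○○○○○○○○
○○○○○○○○○
○○○○○○○○○
k=9  ○○○○○○○○○
○○○○○○○○○
○○○○○○○○○
○○○●●○○○○
○○○<●●○○○
○○○○●●○○○
○○○○○○○○○
○○○○○○○○○
○○○○○○○○○
k=10  ○○○○○○○○○
○○○○○○○○○
○○○○○○○○○
○○○●●○○○○
○○○○●●○○○
○○○v●●○○○
○○○○○○○○○
○○○○○○○○○
○○○○○○○○○
k=11  ○○○○○○○○○
○○○○○○○○○
○○○○○○○○○
○○○●●○○○○
○○○○●●○○○
○○<●●●○○○
○○○○○○○○○
○○○○○○○○○
○○○○○○○○○
k=12  ○○○○○○○○○
○○○○○○○○○
○○○○○○○○○
○○○●●○○○○
○○^○●●○○○
○○●●●●○○○
○○○○○○○○○
○○○○○○○○○
○○○○○○○○○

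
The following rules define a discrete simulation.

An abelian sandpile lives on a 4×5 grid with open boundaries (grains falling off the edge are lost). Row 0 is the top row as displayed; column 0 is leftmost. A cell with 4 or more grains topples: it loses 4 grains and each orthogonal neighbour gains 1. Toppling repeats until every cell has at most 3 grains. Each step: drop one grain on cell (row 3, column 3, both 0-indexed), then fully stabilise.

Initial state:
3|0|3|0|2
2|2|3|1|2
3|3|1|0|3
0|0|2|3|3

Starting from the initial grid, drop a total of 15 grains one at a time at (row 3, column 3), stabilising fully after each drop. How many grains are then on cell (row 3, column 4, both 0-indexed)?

gen 0: 3|0|3|0|2
2|2|3|1|2
3|3|1|0|3
0|0|2|3|3
gen 1: 3|0|3|0|2
2|2|3|1|3
3|3|1|2|0
0|0|3|1|1
gen 2: 3|0|3|0|2
2|2|3|1|3
3|3|1|2|0
0|0|3|2|1
gen 3: 3|0|3|0|2
2|2|3|1|3
3|3|1|2|0
0|0|3|3|1
gen 4: 3|0|3|0|2
2|2|3|1|3
3|3|2|3|0
0|1|0|1|2
gen 5: 3|0|3|0|2
2|2|3|1|3
3|3|2|3|0
0|1|0|2|2
gen 6: 3|0|3|0|2
2|2|3|1|3
3|3|2|3|0
0|1|0|3|2
gen 7: 3|0|3|0|2
2|2|3|2|3
3|3|3|0|1
0|1|1|1|3
gen 8: 3|0|3|0|2
2|2|3|2|3
3|3|3|0|1
0|1|1|2|3
gen 9: 3|0|3|0|2
2|2|3|2|3
3|3|3|0|1
0|1|1|3|3
gen 10: 3|0|3|0|2
2|2|3|2|3
3|3|3|1|2
0|1|2|1|0
gen 11: 3|0|3|0|2
2|2|3|2|3
3|3|3|1|2
0|1|2|2|0
gen 12: 3|0|3|0|2
2|2|3|2|3
3|3|3|1|2
0|1|2|3|0
gen 13: 3|0|3|0|2
2|2|3|2|3
3|3|3|2|2
0|1|3|0|1
gen 14: 3|0|3|0|2
2|2|3|2|3
3|3|3|2|2
0|1|3|1|1
gen 15: 3|0|3|0|2
2|2|3|2|3
3|3|3|2|2
0|1|3|2|1

1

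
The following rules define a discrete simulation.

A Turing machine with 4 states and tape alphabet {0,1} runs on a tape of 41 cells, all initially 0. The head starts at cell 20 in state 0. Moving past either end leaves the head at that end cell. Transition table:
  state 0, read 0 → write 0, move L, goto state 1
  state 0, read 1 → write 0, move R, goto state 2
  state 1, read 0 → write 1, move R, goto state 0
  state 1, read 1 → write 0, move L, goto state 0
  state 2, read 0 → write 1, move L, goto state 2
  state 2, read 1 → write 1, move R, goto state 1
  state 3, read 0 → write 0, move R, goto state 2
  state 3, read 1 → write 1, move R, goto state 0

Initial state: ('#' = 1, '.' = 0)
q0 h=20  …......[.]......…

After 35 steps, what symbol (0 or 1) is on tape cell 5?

0

0) q0 h=20  …......[.]......…
1) q1 h=19  …......[.]......…
2) q0 h=20  ….....#[.]......…
3) q1 h=19  …......[#]......…
4) q0 h=18  …......[.]......…
5) q1 h=17  …......[.]......…
6) q0 h=18  ….....#[.]......…
7) q1 h=17  …......[#]......…
8) q0 h=16  …......[.]......…
9) q1 h=15  …......[.]......…
10) q0 h=16  ….....#[.]......…
11) q1 h=15  …......[#]......…
12) q0 h=14  …......[.]......…
13) q1 h=13  …......[.]......…
14) q0 h=14  ….....#[.]......…
15) q1 h=13  …......[#]......…
16) q0 h=12  …......[.]......…
17) q1 h=11  …......[.]......…
18) q0 h=12  ….....#[.]......…
19) q1 h=11  …......[#]......…
20) q0 h=10  …......[.]......…
21) q1 h= 9  …......[.]......…
22) q0 h=10  ….....#[.]......…
23) q1 h= 9  …......[#]......…
24) q0 h= 8  …......[.]......…
25) q1 h= 7  …......[.]......…
26) q0 h= 8  ….....#[.]......…
27) q1 h= 7  …......[#]......…
28) q0 h= 6  |......[.]......…
29) q1 h= 5  |.....[.]......…
30) q0 h= 6  |.....#[.]......…
31) q1 h= 5  |.....[#]......…
32) q0 h= 4  |....[.]......…
33) q1 h= 3  |...[.]......…
34) q0 h= 4  |...#[.]......…
35) q1 h= 3  |...[#]......…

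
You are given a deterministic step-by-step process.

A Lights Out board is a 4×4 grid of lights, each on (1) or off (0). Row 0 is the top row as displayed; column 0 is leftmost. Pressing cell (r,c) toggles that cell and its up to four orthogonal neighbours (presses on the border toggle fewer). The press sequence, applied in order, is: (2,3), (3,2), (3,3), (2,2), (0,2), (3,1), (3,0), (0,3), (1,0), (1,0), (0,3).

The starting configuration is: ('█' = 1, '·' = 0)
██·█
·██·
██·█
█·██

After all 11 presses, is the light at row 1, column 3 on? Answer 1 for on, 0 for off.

1

k=0  ██·█
·██·
██·█
█·██
k=1  ██·█
·███
███·
█·█·
k=2  ██·█
·███
██··
██·█
k=3  ██·█
·███
██·█
███·
k=4  ██·█
·█·█
█·█·
██··
k=5  █·█·
·███
█·█·
██··
k=6  █·█·
·███
███·
··█·
k=7  █·█·
·███
·██·
███·
k=8  █··█
·██·
·██·
███·
k=9  ···█
█·█·
███·
███·
k=10  █··█
·██·
·██·
███·
k=11  █·█·
·███
·██·
███·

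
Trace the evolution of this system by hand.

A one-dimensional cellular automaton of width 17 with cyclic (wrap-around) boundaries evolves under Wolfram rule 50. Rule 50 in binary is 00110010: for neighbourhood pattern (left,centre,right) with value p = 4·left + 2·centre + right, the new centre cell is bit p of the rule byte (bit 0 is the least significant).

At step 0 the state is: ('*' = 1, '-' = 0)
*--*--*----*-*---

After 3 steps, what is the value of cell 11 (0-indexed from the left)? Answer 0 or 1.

0

0) *--*--*----*-*---
1) -**-**-*--*-*-*-*
2) *--*--*-**-*-*-*-
3) -**-**-*--*-*-*-*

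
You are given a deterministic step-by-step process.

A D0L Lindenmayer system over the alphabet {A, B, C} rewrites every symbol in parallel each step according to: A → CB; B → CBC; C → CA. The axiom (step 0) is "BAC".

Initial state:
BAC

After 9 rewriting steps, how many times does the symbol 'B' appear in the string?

827

t=0: BAC
t=1: CBCCBCA
t=2: CACBCCACACBCCACB
t=3: CACBCACBCCACACBCACBCACBCCACACBCACBC
t=4: CACBCACBCCACBCACBCCACACBCACBCACBCCACBCACBCCACBCACBCCACACBCACBCACBCCACBCACBCCA
t=5: CACBCACBCCACBCACBCCACACBCACBCCACBCACBCCACACBCACBCACBCCACBC…ACACBCACBCACBCCACBCACBCCACBCACBCCACACBCACBCCACBCACBCCACACB  (len 170)
t=6: CACBCACBCCACBCACBCCACACBCACBCCACBCACBCCACACBCACBCACBCCACBC…ACACBCACBCACBCCACBCACBCCACACBCACBCCACBCACBCCACACBCACBCACBC  (len 375)
t=7: CACBCACBCCACBCACBCCACACBCACBCCACBCACBCCACACBCACBCACBCCACBC…CBCCACACBCACBCCACBCACBCCACACBCACBCACBCCACBCACBCCACBCACBCCA  (len 827)
t=8: CACBCACBCCACBCACBCCACACBCACBCCACBCACBCCACACBCACBCACBCCACBC…CBCCACBCACBCCACACBCACBCCACBCACBCCACACBCACBCCACBCACBCCACACB  (len 1824)
t=9: CACBCACBCCACBCACBCCACACBCACBCCACBCACBCCACACBCACBCACBCCACBC…ACACBCACBCACBCCACBCACBCCACACBCACBCCACBCACBCCACACBCACBCACBC  (len 4023)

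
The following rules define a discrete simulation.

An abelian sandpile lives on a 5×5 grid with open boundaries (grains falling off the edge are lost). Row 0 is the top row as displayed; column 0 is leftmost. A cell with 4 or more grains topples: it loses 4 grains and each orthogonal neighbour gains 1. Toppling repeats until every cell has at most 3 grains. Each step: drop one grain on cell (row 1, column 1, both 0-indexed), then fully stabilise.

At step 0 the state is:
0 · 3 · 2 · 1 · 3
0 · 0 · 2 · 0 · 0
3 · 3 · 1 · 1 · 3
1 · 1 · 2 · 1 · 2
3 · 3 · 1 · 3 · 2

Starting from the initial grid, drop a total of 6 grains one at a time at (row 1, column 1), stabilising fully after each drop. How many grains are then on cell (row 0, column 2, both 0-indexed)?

0

k=0  0 · 3 · 2 · 1 · 3
0 · 0 · 2 · 0 · 0
3 · 3 · 1 · 1 · 3
1 · 1 · 2 · 1 · 2
3 · 3 · 1 · 3 · 2
k=1  0 · 3 · 2 · 1 · 3
0 · 1 · 2 · 0 · 0
3 · 3 · 1 · 1 · 3
1 · 1 · 2 · 1 · 2
3 · 3 · 1 · 3 · 2
k=2  0 · 3 · 2 · 1 · 3
0 · 2 · 2 · 0 · 0
3 · 3 · 1 · 1 · 3
1 · 1 · 2 · 1 · 2
3 · 3 · 1 · 3 · 2
k=3  0 · 3 · 2 · 1 · 3
0 · 3 · 2 · 0 · 0
3 · 3 · 1 · 1 · 3
1 · 1 · 2 · 1 · 2
3 · 3 · 1 · 3 · 2
k=4  1 · 0 · 3 · 1 · 3
2 · 2 · 3 · 0 · 0
0 · 1 · 2 · 1 · 3
2 · 2 · 2 · 1 · 2
3 · 3 · 1 · 3 · 2
k=5  1 · 0 · 3 · 1 · 3
2 · 3 · 3 · 0 · 0
0 · 1 · 2 · 1 · 3
2 · 2 · 2 · 1 · 2
3 · 3 · 1 · 3 · 2
k=6  1 · 2 · 0 · 2 · 3
3 · 1 · 1 · 1 · 0
0 · 2 · 3 · 1 · 3
2 · 2 · 2 · 1 · 2
3 · 3 · 1 · 3 · 2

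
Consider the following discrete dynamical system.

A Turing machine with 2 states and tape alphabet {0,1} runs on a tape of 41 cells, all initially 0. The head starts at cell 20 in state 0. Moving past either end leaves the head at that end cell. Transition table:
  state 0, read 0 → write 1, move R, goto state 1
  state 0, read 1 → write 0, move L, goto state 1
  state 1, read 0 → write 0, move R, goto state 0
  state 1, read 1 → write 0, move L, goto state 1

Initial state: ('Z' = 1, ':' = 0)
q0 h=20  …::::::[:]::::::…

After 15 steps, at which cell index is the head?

35

step 0: q0 h=20  …::::::[:]::::::…
step 1: q1 h=21  …:::::Z[:]::::::…
step 2: q0 h=22  …::::Z:[:]::::::…
step 3: q1 h=23  …:::Z:Z[:]::::::…
step 4: q0 h=24  …::Z:Z:[:]::::::…
step 5: q1 h=25  …:Z:Z:Z[:]::::::…
step 6: q0 h=26  …Z:Z:Z:[:]::::::…
step 7: q1 h=27  …:Z:Z:Z[:]::::::…
step 8: q0 h=28  …Z:Z:Z:[:]::::::…
step 9: q1 h=29  …:Z:Z:Z[:]::::::…
step 10: q0 h=30  …Z:Z:Z:[:]::::::…
step 11: q1 h=31  …:Z:Z:Z[:]::::::…
step 12: q0 h=32  …Z:Z:Z:[:]::::::…
step 13: q1 h=33  …:Z:Z:Z[:]::::::…
step 14: q0 h=34  …Z:Z:Z:[:]::::::|
step 15: q1 h=35  …:Z:Z:Z[:]:::::|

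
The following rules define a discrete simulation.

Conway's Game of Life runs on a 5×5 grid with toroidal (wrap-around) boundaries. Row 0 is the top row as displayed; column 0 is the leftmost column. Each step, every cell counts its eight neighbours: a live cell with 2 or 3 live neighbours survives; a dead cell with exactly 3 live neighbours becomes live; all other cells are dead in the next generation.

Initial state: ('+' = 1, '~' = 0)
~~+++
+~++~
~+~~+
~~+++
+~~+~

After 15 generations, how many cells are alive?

0) ~~+++
+~++~
~+~~+
~~+++
+~~+~
1) +~~~~
+~~~~
~+~~~
~++~~
++~~~
2) +~~~+
++~~~
+++~~
~~+~~
+~+~~
3) ~~~~+
~~+~~
+~+~~
+~++~
+~~++
4) +~~~+
~+~+~
~~+~+
+~+~~
+++~~
5) ~~~++
~+++~
+~+~+
+~+~+
~~++~
6) ~+~~+
~+~~~
~~~~~
+~+~~
+++~~
7) ~~~~~
+~~~~
~+~~~
+~+~~
~~+++
8) ~~~++
~~~~~
++~~~
+~+~+
~++++
9) +~~~+
+~~~+
++~~+
~~~~~
~+~~~
10) ~+~~+
~~~+~
~+~~+
~+~~~
+~~~~
11) +~~~+
~~+++
+~+~~
~+~~~
++~~~
12) ~~+~~
~~+~~
+~+~+
~~+~~
~+~~+
13) ~+++~
~~+~~
~~+~~
~~+~+
~+++~
14) ~~~~~
~~~~~
~++~~
~~~~~
+~~~+
15) ~~~~~
~~~~~
~~~~~
++~~~
~~~~~

2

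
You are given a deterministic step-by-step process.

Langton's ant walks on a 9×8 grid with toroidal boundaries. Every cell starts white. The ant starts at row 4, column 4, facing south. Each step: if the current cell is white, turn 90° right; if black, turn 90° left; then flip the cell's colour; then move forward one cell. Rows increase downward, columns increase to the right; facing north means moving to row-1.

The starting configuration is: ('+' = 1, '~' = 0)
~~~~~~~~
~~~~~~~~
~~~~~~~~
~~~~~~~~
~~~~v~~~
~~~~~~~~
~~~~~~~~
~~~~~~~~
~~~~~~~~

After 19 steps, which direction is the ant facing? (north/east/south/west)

[0] ~~~~~~~~
~~~~~~~~
~~~~~~~~
~~~~~~~~
~~~~v~~~
~~~~~~~~
~~~~~~~~
~~~~~~~~
~~~~~~~~
[1] ~~~~~~~~
~~~~~~~~
~~~~~~~~
~~~~~~~~
~~~<+~~~
~~~~~~~~
~~~~~~~~
~~~~~~~~
~~~~~~~~
[2] ~~~~~~~~
~~~~~~~~
~~~~~~~~
~~~^~~~~
~~~++~~~
~~~~~~~~
~~~~~~~~
~~~~~~~~
~~~~~~~~
[3] ~~~~~~~~
~~~~~~~~
~~~~~~~~
~~~+>~~~
~~~++~~~
~~~~~~~~
~~~~~~~~
~~~~~~~~
~~~~~~~~
[4] ~~~~~~~~
~~~~~~~~
~~~~~~~~
~~~++~~~
~~~+v~~~
~~~~~~~~
~~~~~~~~
~~~~~~~~
~~~~~~~~
[5] ~~~~~~~~
~~~~~~~~
~~~~~~~~
~~~++~~~
~~~+~>~~
~~~~~~~~
~~~~~~~~
~~~~~~~~
~~~~~~~~
[6] ~~~~~~~~
~~~~~~~~
~~~~~~~~
~~~++~~~
~~~+~+~~
~~~~~v~~
~~~~~~~~
~~~~~~~~
~~~~~~~~
[7] ~~~~~~~~
~~~~~~~~
~~~~~~~~
~~~++~~~
~~~+~+~~
~~~~<+~~
~~~~~~~~
~~~~~~~~
~~~~~~~~
[8] ~~~~~~~~
~~~~~~~~
~~~~~~~~
~~~++~~~
~~~+^+~~
~~~~++~~
~~~~~~~~
~~~~~~~~
~~~~~~~~
[9] ~~~~~~~~
~~~~~~~~
~~~~~~~~
~~~++~~~
~~~++>~~
~~~~++~~
~~~~~~~~
~~~~~~~~
~~~~~~~~
[10] ~~~~~~~~
~~~~~~~~
~~~~~~~~
~~~++^~~
~~~++~~~
~~~~++~~
~~~~~~~~
~~~~~~~~
~~~~~~~~
[11] ~~~~~~~~
~~~~~~~~
~~~~~~~~
~~~+++>~
~~~++~~~
~~~~++~~
~~~~~~~~
~~~~~~~~
~~~~~~~~
[12] ~~~~~~~~
~~~~~~~~
~~~~~~~~
~~~++++~
~~~++~v~
~~~~++~~
~~~~~~~~
~~~~~~~~
~~~~~~~~
[13] ~~~~~~~~
~~~~~~~~
~~~~~~~~
~~~++++~
~~~++<+~
~~~~++~~
~~~~~~~~
~~~~~~~~
~~~~~~~~
[14] ~~~~~~~~
~~~~~~~~
~~~~~~~~
~~~++^+~
~~~++++~
~~~~++~~
~~~~~~~~
~~~~~~~~
~~~~~~~~
[15] ~~~~~~~~
~~~~~~~~
~~~~~~~~
~~~+<~+~
~~~++++~
~~~~++~~
~~~~~~~~
~~~~~~~~
~~~~~~~~
[16] ~~~~~~~~
~~~~~~~~
~~~~~~~~
~~~+~~+~
~~~+v++~
~~~~++~~
~~~~~~~~
~~~~~~~~
~~~~~~~~
[17] ~~~~~~~~
~~~~~~~~
~~~~~~~~
~~~+~~+~
~~~+~>+~
~~~~++~~
~~~~~~~~
~~~~~~~~
~~~~~~~~
[18] ~~~~~~~~
~~~~~~~~
~~~~~~~~
~~~+~^+~
~~~+~~+~
~~~~++~~
~~~~~~~~
~~~~~~~~
~~~~~~~~
[19] ~~~~~~~~
~~~~~~~~
~~~~~~~~
~~~+~+>~
~~~+~~+~
~~~~++~~
~~~~~~~~
~~~~~~~~
~~~~~~~~

east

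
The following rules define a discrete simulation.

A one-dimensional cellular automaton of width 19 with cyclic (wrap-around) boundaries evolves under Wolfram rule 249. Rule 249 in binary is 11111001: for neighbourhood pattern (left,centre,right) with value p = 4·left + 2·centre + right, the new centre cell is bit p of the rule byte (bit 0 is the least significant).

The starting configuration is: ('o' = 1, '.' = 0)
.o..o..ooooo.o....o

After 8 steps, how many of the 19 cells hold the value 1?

19

step 0: .o..o..ooooo.o....o
step 1: o.o..o.oooooo.ooo..
step 2: .o.o..oooooooooooo.
step 3: ..o.o.ooooooooooooo
step 4: o..o.oooooooooooooo
step 5: oo..ooooooooooooooo
step 6: ooo.ooooooooooooooo
step 7: ooooooooooooooooooo
step 8: ooooooooooooooooooo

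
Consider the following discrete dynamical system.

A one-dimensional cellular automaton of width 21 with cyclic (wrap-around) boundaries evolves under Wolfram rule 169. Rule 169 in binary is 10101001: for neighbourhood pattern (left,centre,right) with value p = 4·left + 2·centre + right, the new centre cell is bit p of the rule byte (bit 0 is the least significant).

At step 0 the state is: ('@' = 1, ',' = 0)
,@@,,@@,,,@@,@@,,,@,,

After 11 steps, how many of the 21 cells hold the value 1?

12

gen 0: ,@@,,@@,,,@@,@@,,,@,,
gen 1: ,@,,,@,,@,@,@@,,@,,,@
gen 2: @,,@,,,,,@,@@,,,,,@,,
gen 3: ,,,,,@@@,,@@,,@@@,,,,
gen 4: @@@@,@@,,,@,,,@@,,@@@
gen 5: @@@,@@,,@,,,@,@,,,@@@
gen 6: @@,@@,,,,,@,,@,,@,@@@
gen 7: @,@@,,@@@,,,,,,,,@@@@
gen 8: ,@@,,,@@,,@@@@@@,@@@@
gen 9: @@,,@,@,,,@@@@@,@@@@,
gen 10: @,,,,@,,@,@@@@,@@@@,@
gen 11: ,,@@,,,,,@@@@,@@@@,@@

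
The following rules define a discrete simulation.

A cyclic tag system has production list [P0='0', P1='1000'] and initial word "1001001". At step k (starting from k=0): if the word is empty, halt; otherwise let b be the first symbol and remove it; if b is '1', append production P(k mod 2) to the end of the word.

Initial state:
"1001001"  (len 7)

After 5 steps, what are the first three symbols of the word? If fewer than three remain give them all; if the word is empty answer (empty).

0) "1001001"  (len 7)
1) "0010010"  (len 7)
2) "010010"  (len 6)
3) "10010"  (len 5)
4) "00101000"  (len 8)
5) "0101000"  (len 7)

010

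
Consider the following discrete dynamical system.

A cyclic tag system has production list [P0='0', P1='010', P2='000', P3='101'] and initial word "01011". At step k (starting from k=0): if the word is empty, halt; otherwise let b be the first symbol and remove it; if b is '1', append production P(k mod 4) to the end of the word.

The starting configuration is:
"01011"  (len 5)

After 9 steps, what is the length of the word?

7

k=0  "01011"  (len 5)
k=1  "1011"  (len 4)
k=2  "011010"  (len 6)
k=3  "11010"  (len 5)
k=4  "1010101"  (len 7)
k=5  "0101010"  (len 7)
k=6  "101010"  (len 6)
k=7  "01010000"  (len 8)
k=8  "1010000"  (len 7)
k=9  "0100000"  (len 7)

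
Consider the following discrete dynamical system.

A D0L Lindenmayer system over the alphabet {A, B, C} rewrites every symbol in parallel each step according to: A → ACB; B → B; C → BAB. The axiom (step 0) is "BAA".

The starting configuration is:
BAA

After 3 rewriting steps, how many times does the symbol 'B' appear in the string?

k=0  BAA
k=1  BACBACB
k=2  BACBBABBACBBABB
k=3  BACBBABBBACBBBACBBABBBACBBB

17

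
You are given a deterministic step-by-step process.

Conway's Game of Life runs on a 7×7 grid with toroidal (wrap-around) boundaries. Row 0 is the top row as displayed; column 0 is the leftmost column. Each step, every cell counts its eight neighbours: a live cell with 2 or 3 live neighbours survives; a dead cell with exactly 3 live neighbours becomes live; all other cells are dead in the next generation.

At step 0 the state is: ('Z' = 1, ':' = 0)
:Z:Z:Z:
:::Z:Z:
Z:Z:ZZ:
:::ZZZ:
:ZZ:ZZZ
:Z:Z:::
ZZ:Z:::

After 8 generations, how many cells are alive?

k=0  :Z:Z:Z:
:::Z:Z:
Z:Z:ZZ:
:::ZZZ:
:ZZ:ZZZ
:Z:Z:::
ZZ:Z:::
k=1  ZZ:Z::Z
:Z:Z:Z:
::Z::::
Z::::::
ZZ::::Z
:::Z:ZZ
ZZ:Z:::
k=2  :::Z::Z
:Z:ZZ:Z
:ZZ::::
Z:::::Z
:Z:::Z:
::::ZZ:
:Z:Z:Z:
k=3  :::Z::Z
:Z:ZZZ:
:ZZZ:ZZ
Z:Z:::Z
Z:::ZZ:
::Z::ZZ
::ZZ:ZZ
k=4  Z:::::Z
:Z:::::
:::::::
::Z::::
Z::ZZ::
ZZZ::::
Z:ZZ:::
k=5  Z:Z:::Z
Z::::::
:::::::
:::Z:::
Z::Z:::
Z:::Z:Z
::ZZ:::
k=6  Z:ZZ::Z
ZZ::::Z
:::::::
:::::::
Z::ZZ:Z
ZZZ:Z:Z
::ZZ:Z:
k=7  :::ZZZ:
:ZZ:::Z
Z::::::
:::::::
::ZZZ:Z
:::::::
:::::Z:
k=8  ::ZZZZZ
ZZZZZZZ
ZZ:::::
:::Z:::
:::Z:::
:::ZZZ:
:::::Z:

20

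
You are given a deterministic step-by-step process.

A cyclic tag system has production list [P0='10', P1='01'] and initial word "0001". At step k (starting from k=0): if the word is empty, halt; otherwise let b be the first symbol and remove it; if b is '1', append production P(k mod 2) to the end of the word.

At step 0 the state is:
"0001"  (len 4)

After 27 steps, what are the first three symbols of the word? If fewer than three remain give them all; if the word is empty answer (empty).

[0] "0001"  (len 4)
[1] "001"  (len 3)
[2] "01"  (len 2)
[3] "1"  (len 1)
[4] "01"  (len 2)
[5] "1"  (len 1)
[6] "01"  (len 2)
[7] "1"  (len 1)
[8] "01"  (len 2)
[9] "1"  (len 1)
[10] "01"  (len 2)
[11] "1"  (len 1)
[12] "01"  (len 2)
[13] "1"  (len 1)
[14] "01"  (len 2)
[15] "1"  (len 1)
[16] "01"  (len 2)
[17] "1"  (len 1)
[18] "01"  (len 2)
[19] "1"  (len 1)
[20] "01"  (len 2)
[21] "1"  (len 1)
[22] "01"  (len 2)
[23] "1"  (len 1)
[24] "01"  (len 2)
[25] "1"  (len 1)
[26] "01"  (len 2)
[27] "1"  (len 1)

1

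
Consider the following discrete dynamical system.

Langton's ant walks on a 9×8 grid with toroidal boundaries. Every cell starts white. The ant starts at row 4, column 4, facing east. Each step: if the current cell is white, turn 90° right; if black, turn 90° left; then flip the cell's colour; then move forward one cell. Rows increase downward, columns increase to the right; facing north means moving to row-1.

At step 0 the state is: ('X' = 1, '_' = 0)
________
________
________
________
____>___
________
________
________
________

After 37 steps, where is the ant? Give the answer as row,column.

3,0

[0] ________
________
________
________
____>___
________
________
________
________
[1] ________
________
________
________
____X___
____v___
________
________
________
[2] ________
________
________
________
____X___
___<X___
________
________
________
[3] ________
________
________
________
___^X___
___XX___
________
________
________
[4] ________
________
________
________
___X>___
___XX___
________
________
________
[5] ________
________
________
____^___
___X____
___XX___
________
________
________
[6] ________
________
________
____X>__
___X____
___XX___
________
________
________
[7] ________
________
________
____XX__
___X_v__
___XX___
________
________
________
[8] ________
________
________
____XX__
___X<X__
___XX___
________
________
________
[9] ________
________
________
____^X__
___XXX__
___XX___
________
________
________
[10] ________
________
________
___<_X__
___XXX__
___XX___
________
________
________
[11] ________
________
___^____
___X_X__
___XXX__
___XX___
________
________
________
[12] ________
________
___X>___
___X_X__
___XXX__
___XX___
________
________
________
[13] ________
________
___XX___
___XvX__
___XXX__
___XX___
________
________
________
[14] ________
________
___XX___
___<XX__
___XXX__
___XX___
________
________
________
[15] ________
________
___XX___
____XX__
___vXX__
___XX___
________
________
________
[16] ________
________
___XX___
____XX__
____>X__
___XX___
________
________
________
[17] ________
________
___XX___
____^X__
_____X__
___XX___
________
________
________
[18] ________
________
___XX___
___<_X__
_____X__
___XX___
________
________
________
[19] ________
________
___^X___
___X_X__
_____X__
___XX___
________
________
________
[20] ________
________
__<_X___
___X_X__
_____X__
___XX___
________
________
________
[21] ________
__^_____
__X_X___
___X_X__
_____X__
___XX___
________
________
________
[22] ________
__X>____
__X_X___
___X_X__
_____X__
___XX___
________
________
________
[23] ________
__XX____
__XvX___
___X_X__
_____X__
___XX___
________
________
________
[24] ________
__XX____
__<XX___
___X_X__
_____X__
___XX___
________
________
________
[25] ________
__XX____
___XX___
__vX_X__
_____X__
___XX___
________
________
________
[26] ________
__XX____
___XX___
_<XX_X__
_____X__
___XX___
________
________
________
[27] ________
__XX____
_^_XX___
_XXX_X__
_____X__
___XX___
________
________
________
[28] ________
__XX____
_X>XX___
_XXX_X__
_____X__
___XX___
________
________
________
[29] ________
__XX____
_XXXX___
_XvX_X__
_____X__
___XX___
________
________
________
[30] ________
__XX____
_XXXX___
_X_>_X__
_____X__
___XX___
________
________
________
[31] ________
__XX____
_XX^X___
_X___X__
_____X__
___XX___
________
________
________
[32] ________
__XX____
_X<_X___
_X___X__
_____X__
___XX___
________
________
________
[33] ________
__XX____
_X__X___
_Xv__X__
_____X__
___XX___
________
________
________
[34] ________
__XX____
_X__X___
_<X__X__
_____X__
___XX___
________
________
________
[35] ________
__XX____
_X__X___
__X__X__
_v___X__
___XX___
________
________
________
[36] ________
__XX____
_X__X___
__X__X__
<X___X__
___XX___
________
________
________
[37] ________
__XX____
_X__X___
^_X__X__
XX___X__
___XX___
________
________
________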